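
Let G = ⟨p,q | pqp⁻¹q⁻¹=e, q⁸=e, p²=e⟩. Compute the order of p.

Compute successive powers until reaching e:
  p¹ = p, p² = e.
The smallest positive k with pᵏ = e is 2.

Answer: 2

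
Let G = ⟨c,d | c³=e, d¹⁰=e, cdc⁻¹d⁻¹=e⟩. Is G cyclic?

|G| = 30. The element cd has order 30 (its powers give 30 distinct elements), so ⟨cd⟩ = G and G is cyclic.

Answer: Yes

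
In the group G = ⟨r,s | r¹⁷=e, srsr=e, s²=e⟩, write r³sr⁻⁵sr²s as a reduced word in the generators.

Multiply left to right, reducing at each step:
  (r³) · s = r³s
  (r³s) · r⁻⁵ = r⁸s
  (r⁸s) · s = r⁸
  (r⁸) · r² = r¹⁰
  (r¹⁰) · s = r¹⁰s

Answer: r¹⁰s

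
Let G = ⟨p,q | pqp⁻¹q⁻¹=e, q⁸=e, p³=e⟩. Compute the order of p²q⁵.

Compute successive powers until reaching e:
  (p²q⁵)¹ = p²q⁵, (p²q⁵)² = pq², (p²q⁵)³ = q⁷, (p²q⁵)⁴ = p²q⁴, (p²q⁵)⁵ = pq, (p²q⁵)⁶ = q⁶, (p²q⁵)⁷ = p²q³, (p²q⁵)⁸ = p, (p²q⁵)⁹ = q⁵, (p²q⁵)¹⁰ = p²q², (p²q⁵)¹¹ = pq⁷, (p²q⁵)¹² = q⁴, (p²q⁵)¹³ = p²q, (p²q⁵)¹⁴ = pq⁶, (p²q⁵)¹⁵ = q³, (p²q⁵)¹⁶ = p², (p²q⁵)¹⁷ = pq⁵, (p²q⁵)¹⁸ = q², (p²q⁵)¹⁹ = p²q⁷, (p²q⁵)²⁰ = pq⁴, (p²q⁵)²¹ = q, (p²q⁵)²² = p²q⁶, (p²q⁵)²³ = pq³, (p²q⁵)²⁴ = e.
The smallest positive k with (p²q⁵)ᵏ = e is 24.

Answer: 24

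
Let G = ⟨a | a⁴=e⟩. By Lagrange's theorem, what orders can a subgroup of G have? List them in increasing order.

|G| = 4 = 2². By Lagrange's theorem the order of any subgroup divides 4; the divisors of 4 are 1, 2, 4.

Answer: 1, 2, 4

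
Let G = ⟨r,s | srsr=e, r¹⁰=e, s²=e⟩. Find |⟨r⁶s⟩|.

|⟨r⁶s⟩| equals the order of r⁶s. Compute successive powers until reaching e:
  (r⁶s)¹ = r⁶s, (r⁶s)² = e.
The smallest positive k with (r⁶s)ᵏ = e is 2, so |⟨r⁶s⟩| = 2.

Answer: 2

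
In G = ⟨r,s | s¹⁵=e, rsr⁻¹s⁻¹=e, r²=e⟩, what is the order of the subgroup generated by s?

|⟨s⟩| equals the order of s. Compute successive powers until reaching e:
  s¹ = s, s² = s², s³ = s³, s⁴ = s⁴, s⁵ = s⁵, s⁶ = s⁶, s⁷ = s⁷, s⁸ = s⁸, s⁹ = s⁹, s¹⁰ = s¹⁰, s¹¹ = s¹¹, s¹² = s¹², s¹³ = s¹³, s¹⁴ = s¹⁴, s¹⁵ = e.
The smallest positive k with sᵏ = e is 15, so |⟨s⟩| = 15.

Answer: 15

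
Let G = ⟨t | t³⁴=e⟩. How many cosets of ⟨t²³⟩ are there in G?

First find ord(t²³) by computing successive powers:
  (t²³)¹ = t²³, (t²³)² = t¹², (t²³)³ = t, (t²³)⁴ = t²⁴, (t²³)⁵ = t¹³, (t²³)⁶ = t², (t²³)⁷ = t²⁵, (t²³)⁸ = t¹⁴, (t²³)⁹ = t³, (t²³)¹⁰ = t²⁶, (t²³)¹¹ = t¹⁵, (t²³)¹² = t⁴, (t²³)¹³ = t²⁷, (t²³)¹⁴ = t¹⁶, (t²³)¹⁵ = t⁵, (t²³)¹⁶ = t²⁸, (t²³)¹⁷ = t¹⁷, (t²³)¹⁸ = t⁶, (t²³)¹⁹ = t²⁹, (t²³)²⁰ = t¹⁸, (t²³)²¹ = t⁷, (t²³)²² = t³⁰, (t²³)²³ = t¹⁹, (t²³)²⁴ = t⁸, (t²³)²⁵ = t³¹, (t²³)²⁶ = t²⁰, (t²³)²⁷ = t⁹, (t²³)²⁸ = t³², (t²³)²⁹ = t²¹, (t²³)³⁰ = t¹⁰, (t²³)³¹ = t³³, (t²³)³² = t²², (t²³)³³ = t¹¹, (t²³)³⁴ = e.
So |⟨t²³⟩| = ord(t²³) = 34. With |G| = 34, by Lagrange [G : ⟨t²³⟩] = 34/34 = 1.

Answer: 1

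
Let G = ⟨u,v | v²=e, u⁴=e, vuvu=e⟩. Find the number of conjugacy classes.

The conjugacy classes (representative and size) are:
  [e] (size 1), [u] (size 2), [u²] (size 1), [u²v] (size 2), [u³v] (size 2).
Class equation: 1 + 2 + 1 + 2 + 2 = 8 = |G|. So G has 5 conjugacy classes.

Answer: 5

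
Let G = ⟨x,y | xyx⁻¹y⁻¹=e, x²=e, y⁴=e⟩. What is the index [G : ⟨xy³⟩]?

First find ord(xy³) by computing successive powers:
  (xy³)¹ = xy³, (xy³)² = y², (xy³)³ = xy, (xy³)⁴ = e.
So |⟨xy³⟩| = ord(xy³) = 4. With |G| = 8, by Lagrange [G : ⟨xy³⟩] = 8/4 = 2.

Answer: 2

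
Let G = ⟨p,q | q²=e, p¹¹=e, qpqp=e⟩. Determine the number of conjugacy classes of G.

The conjugacy classes (representative and size) are:
  [e] (size 1), [p¹⁰] (size 2), [p²] (size 2), [p³] (size 2), [p⁷] (size 2), [p⁶] (size 2), [p²q] (size 11).
Class equation: 1 + 2 + 2 + 2 + 2 + 2 + 11 = 22 = |G|. So G has 7 conjugacy classes.

Answer: 7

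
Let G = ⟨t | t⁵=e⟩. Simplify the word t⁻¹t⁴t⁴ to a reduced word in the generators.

Multiply left to right, reducing at each step:
  (t⁴) · t⁴ = t³
  (t³) · t⁴ = t²

Answer: t²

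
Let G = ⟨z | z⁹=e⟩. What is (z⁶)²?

Compute successive powers of (z⁶), reducing at each step:
  (z⁶)²: (z⁶) · z⁶ = z³

Answer: z³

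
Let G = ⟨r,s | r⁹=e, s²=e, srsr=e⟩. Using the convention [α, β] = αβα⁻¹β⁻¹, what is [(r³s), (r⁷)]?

[(r³s), (r⁷)] = (r³s)·(r⁷)·(r³s)⁻¹·(r⁷)⁻¹.
  (r³s) · (r⁷) = r⁵s
  (r⁵s) · (r³s) = r²
  (r²) · (r²) = r⁴

Answer: r⁴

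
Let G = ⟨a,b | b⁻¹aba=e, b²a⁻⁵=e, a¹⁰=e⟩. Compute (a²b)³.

Compute successive powers of (a²b), reducing at each step:
  (a²b)²: (a²b) · a² = b;   b · b = a⁵
  (a²b)³: (a⁵) · a² = a⁷;   (a⁷) · b = a²b⁻¹

Answer: a²b⁻¹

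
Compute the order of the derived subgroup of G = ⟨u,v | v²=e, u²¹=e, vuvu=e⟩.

G' = [G, G] is generated by all commutators. The generator-pair commutators are: [u, v] = u².
The subgroup they normally generate is {e, u, u², u³, u⁴, u⁵, u⁶, u⁷, u⁸, u⁹, u¹⁰, u¹¹, u¹², u¹³, u¹⁴, u¹⁵, u¹⁶, u¹⁷, u¹⁸, u¹⁹, u²⁰}, of order 21.
Check: |G/G'| = 42/21 = 2 is the order of the abelianisation.

Answer: 21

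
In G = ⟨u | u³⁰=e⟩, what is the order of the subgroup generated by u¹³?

|⟨u¹³⟩| equals the order of u¹³. Compute successive powers until reaching e:
  (u¹³)¹ = u¹³, (u¹³)² = u²⁶, (u¹³)³ = u⁹, (u¹³)⁴ = u²², (u¹³)⁵ = u⁵, (u¹³)⁶ = u¹⁸, (u¹³)⁷ = u, (u¹³)⁸ = u¹⁴, (u¹³)⁹ = u²⁷, (u¹³)¹⁰ = u¹⁰, (u¹³)¹¹ = u²³, (u¹³)¹² = u⁶, (u¹³)¹³ = u¹⁹, (u¹³)¹⁴ = u², (u¹³)¹⁵ = u¹⁵, (u¹³)¹⁶ = u²⁸, (u¹³)¹⁷ = u¹¹, (u¹³)¹⁸ = u²⁴, (u¹³)¹⁹ = u⁷, (u¹³)²⁰ = u²⁰, (u¹³)²¹ = u³, (u¹³)²² = u¹⁶, (u¹³)²³ = u²⁹, (u¹³)²⁴ = u¹², (u¹³)²⁵ = u²⁵, (u¹³)²⁶ = u⁸, (u¹³)²⁷ = u²¹, (u¹³)²⁸ = u⁴, (u¹³)²⁹ = u¹⁷, (u¹³)³⁰ = e.
The smallest positive k with (u¹³)ᵏ = e is 30, so |⟨u¹³⟩| = 30.

Answer: 30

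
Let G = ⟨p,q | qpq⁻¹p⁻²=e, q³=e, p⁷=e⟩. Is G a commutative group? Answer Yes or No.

p·q = pq but q·p = p²q, so p·q ≠ q·p and G is not abelian.

Answer: No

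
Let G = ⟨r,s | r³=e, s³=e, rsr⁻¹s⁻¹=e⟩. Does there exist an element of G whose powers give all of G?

|G| = 9, but the maximum element order in G is 3 < 9. No single element generates all of G, so G is not cyclic.

Answer: No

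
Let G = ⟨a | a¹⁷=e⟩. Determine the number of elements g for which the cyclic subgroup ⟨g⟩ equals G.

G is cyclic of order 17. An element generates G iff its order is 17, and a cyclic group of order 17 has exactly φ(17) = 16 such elements.

Answer: 16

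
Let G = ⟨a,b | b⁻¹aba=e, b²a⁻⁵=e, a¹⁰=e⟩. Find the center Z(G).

An element z ∈ Z(G) iff z commutes with every generator.
For example a⁵ is central: (a⁵)·a = a⁶ = a·(a⁵); (a⁵)·b = b⁻¹ = b·(a⁵).
Whereas a ∉ Z(G) since a·b = ab ≠ a⁴b⁻¹ = b·a.
Checking each of the 20 elements this way gives Z(G) = {e, a⁵}, of order 2.

Answer: {e, a⁵}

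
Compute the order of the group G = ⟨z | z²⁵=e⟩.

G is generated by a single element, so G is cyclic. The relator gives z²⁵ = e and no smaller power is forced to be e, so the 25 powers {e, z, z², z³, z⁴, z⁵, z⁶, z⁷, z⁸, z⁹, z²², z²³, z²¹, z²⁰, z²⁴, z¹², z¹³, z¹¹, z¹⁰, z¹⁴, z¹⁵, z¹⁶, z¹⁷, z¹⁸, z¹⁹} are distinct. Hence |G| = 25.

Answer: 25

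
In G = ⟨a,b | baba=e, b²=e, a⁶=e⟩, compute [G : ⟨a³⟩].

First find ord(a³) by computing successive powers:
  (a³)¹ = a³, (a³)² = e.
So |⟨a³⟩| = ord(a³) = 2. With |G| = 12, by Lagrange [G : ⟨a³⟩] = 12/2 = 6.

Answer: 6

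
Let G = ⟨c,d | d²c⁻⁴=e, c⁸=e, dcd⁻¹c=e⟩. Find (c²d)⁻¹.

The order of (c²d) is 4 (smallest k with (c²d)ᵏ = e), so (c²d)⁻¹ = (c²d)³ = c²d⁻¹.
Check: (c²d) · (c²d⁻¹) → (c²d) · c² = d;   d · d⁻¹ = e, giving e as required.

Answer: c²d⁻¹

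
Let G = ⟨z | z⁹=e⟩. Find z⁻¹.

The order of z is 9 (smallest k with zᵏ = e), so z⁻¹ = z⁸ = z⁸.
Check: z · (z⁸) → z · z⁸ = e, giving e as required.

Answer: z⁸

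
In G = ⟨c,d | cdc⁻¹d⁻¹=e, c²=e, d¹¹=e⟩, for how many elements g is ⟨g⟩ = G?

G is cyclic of order 22. An element generates G iff its order is 22, and a cyclic group of order 22 has exactly φ(22) = 10 such elements.

Answer: 10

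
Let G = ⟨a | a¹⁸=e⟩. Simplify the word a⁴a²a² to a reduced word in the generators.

Multiply left to right, reducing at each step:
  (a⁴) · a² = a⁶
  (a⁶) · a² = a⁸

Answer: a⁸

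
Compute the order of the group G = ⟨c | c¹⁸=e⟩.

G is generated by a single element, so G is cyclic. The relator gives c¹⁸ = e and no smaller power is forced to be e, so the 18 powers {c, e, c², c³, c⁴, c⁵, c⁶, c⁷, c⁸, c⁹, c¹², c¹³, c¹¹, c¹⁰, c¹⁴, c¹⁵, c¹⁶, c¹⁷} are distinct. Hence |G| = 18.

Answer: 18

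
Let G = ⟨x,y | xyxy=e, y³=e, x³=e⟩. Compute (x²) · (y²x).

Compute (x²) · (y²x) by multiplying left to right and reducing via the relations at each step:
  (x²) · y² = x²y²
  (x²y²) · x = yx²

Answer: yx²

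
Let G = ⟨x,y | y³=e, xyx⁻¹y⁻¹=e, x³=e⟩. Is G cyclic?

|G| = 9, but the maximum element order in G is 3 < 9. No single element generates all of G, so G is not cyclic.

Answer: No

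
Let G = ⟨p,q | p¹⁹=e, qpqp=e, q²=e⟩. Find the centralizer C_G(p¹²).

⟨p¹²⟩ ⊆ C_G(p¹²) since powers of p¹² commute with p¹²; so |C_G(p¹²)| ≥ |⟨p¹²⟩| = 19.
By orbit–stabilizer, |C_G(p¹²)| = |G| / |conj. class of p¹²| = 38 / 2 = 19.
The 19 elements commuting with p¹² are {e, p, p², p³, p⁴, p⁵, p⁶, p⁷, p⁸, p⁹, p¹⁰, p¹¹, p¹², p¹³, p¹⁴, p¹⁵, p¹⁶, p¹⁷, p¹⁸}.

Answer: {e, p, p², p³, p⁴, p⁵, p⁶, p⁷, p⁸, p⁹, p¹⁰, p¹¹, p¹², p¹³, p¹⁴, p¹⁵, p¹⁶, p¹⁷, p¹⁸}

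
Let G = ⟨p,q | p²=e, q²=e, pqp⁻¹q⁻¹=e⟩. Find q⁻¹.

The order of q is 2 (smallest k with qᵏ = e), so q⁻¹ = q¹ = q.
Check: q · q → q · q = e, giving e as required.

Answer: q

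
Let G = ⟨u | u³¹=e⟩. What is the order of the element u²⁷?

Compute successive powers until reaching e:
  (u²⁷)¹ = u²⁷, (u²⁷)² = u²³, (u²⁷)³ = u¹⁹, (u²⁷)⁴ = u¹⁵, (u²⁷)⁵ = u¹¹, (u²⁷)⁶ = u⁷, (u²⁷)⁷ = u³, (u²⁷)⁸ = u³⁰, (u²⁷)⁹ = u²⁶, (u²⁷)¹⁰ = u²², (u²⁷)¹¹ = u¹⁸, (u²⁷)¹² = u¹⁴, (u²⁷)¹³ = u¹⁰, (u²⁷)¹⁴ = u⁶, (u²⁷)¹⁵ = u², (u²⁷)¹⁶ = u²⁹, (u²⁷)¹⁷ = u²⁵, (u²⁷)¹⁸ = u²¹, (u²⁷)¹⁹ = u¹⁷, (u²⁷)²⁰ = u¹³, (u²⁷)²¹ = u⁹, (u²⁷)²² = u⁵, (u²⁷)²³ = u, (u²⁷)²⁴ = u²⁸, (u²⁷)²⁵ = u²⁴, (u²⁷)²⁶ = u²⁰, (u²⁷)²⁷ = u¹⁶, (u²⁷)²⁸ = u¹², (u²⁷)²⁹ = u⁸, (u²⁷)³⁰ = u⁴, (u²⁷)³¹ = e.
The smallest positive k with (u²⁷)ᵏ = e is 31.

Answer: 31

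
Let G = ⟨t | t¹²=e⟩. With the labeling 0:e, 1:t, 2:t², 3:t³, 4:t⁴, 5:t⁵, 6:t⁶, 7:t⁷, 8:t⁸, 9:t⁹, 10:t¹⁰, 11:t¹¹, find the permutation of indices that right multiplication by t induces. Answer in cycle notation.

(0 1 2 3 4 5 6 7 8 9 10 11)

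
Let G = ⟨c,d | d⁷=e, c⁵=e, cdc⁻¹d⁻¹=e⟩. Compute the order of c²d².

Compute successive powers until reaching e:
  (c²d²)¹ = c²d², (c²d²)² = c⁴d⁴, (c²d²)³ = cd⁶, (c²d²)⁴ = c³d, (c²d²)⁵ = d³, (c²d²)⁶ = c²d⁵, (c²d²)⁷ = c⁴, (c²d²)⁸ = cd², (c²d²)⁹ = c³d⁴, (c²d²)¹⁰ = d⁶, (c²d²)¹¹ = c²d, (c²d²)¹² = c⁴d³, (c²d²)¹³ = cd⁵, (c²d²)¹⁴ = c³, (c²d²)¹⁵ = d², (c²d²)¹⁶ = c²d⁴, (c²d²)¹⁷ = c⁴d⁶, (c²d²)¹⁸ = cd, (c²d²)¹⁹ = c³d³, (c²d²)²⁰ = d⁵, (c²d²)²¹ = c², (c²d²)²² = c⁴d², (c²d²)²³ = cd⁴, (c²d²)²⁴ = c³d⁶, (c²d²)²⁵ = d, (c²d²)²⁶ = c²d³, (c²d²)²⁷ = c⁴d⁵, (c²d²)²⁸ = c, (c²d²)²⁹ = c³d², (c²d²)³⁰ = d⁴, (c²d²)³¹ = c²d⁶, (c²d²)³² = c⁴d, (c²d²)³³ = cd³, (c²d²)³⁴ = c³d⁵, (c²d²)³⁵ = e.
The smallest positive k with (c²d²)ᵏ = e is 35.

Answer: 35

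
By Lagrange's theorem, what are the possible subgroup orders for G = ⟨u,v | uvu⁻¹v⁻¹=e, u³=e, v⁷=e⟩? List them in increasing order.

|G| = 21 = 3 · 7. By Lagrange's theorem the order of any subgroup divides 21; the divisors of 21 are 1, 3, 7, 21.

Answer: 1, 3, 7, 21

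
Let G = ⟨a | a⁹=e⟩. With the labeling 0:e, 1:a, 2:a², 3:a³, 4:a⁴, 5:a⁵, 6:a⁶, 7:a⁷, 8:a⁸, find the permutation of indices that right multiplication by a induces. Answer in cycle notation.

(0 1 2 3 4 5 6 7 8)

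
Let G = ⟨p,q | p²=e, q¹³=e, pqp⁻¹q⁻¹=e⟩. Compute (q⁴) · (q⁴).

Compute (q⁴) · (q⁴) by multiplying left to right and reducing via the relations at each step:
  (q⁴) · q⁴ = q⁸

Answer: q⁸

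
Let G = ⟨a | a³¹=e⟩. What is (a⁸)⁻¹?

The order of (a⁸) is 31 (smallest k with (a⁸)ᵏ = e), so (a⁸)⁻¹ = (a⁸)³⁰ = a²³.
Check: (a⁸) · (a²³) → (a⁸) · a²³ = e, giving e as required.

Answer: a²³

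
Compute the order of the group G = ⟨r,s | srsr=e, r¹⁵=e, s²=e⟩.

Enumerate words in the generators, reducing via the relations: the distinct elements are
  {e, r, s, rs, r², r³, r⁴, r⁵, r⁶, r⁷, r⁸, r⁹, r²s, r³s, r¹², r¹³, r¹¹, r¹⁰, r¹⁴, r⁴s, r⁵s, r⁶s, r⁷s, r⁸s, r⁹s, r¹²s, r¹³s, r¹¹s, r¹⁰s, r¹⁴s}.
No further products give new elements, so |G| = 30.

Answer: 30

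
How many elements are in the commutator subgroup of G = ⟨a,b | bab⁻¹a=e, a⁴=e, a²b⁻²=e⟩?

G' = [G, G] is generated by all commutators. The generator-pair commutators are: [a, b] = a².
The subgroup they normally generate is {e, a²}, of order 2.
Check: |G/G'| = 8/2 = 4 is the order of the abelianisation.

Answer: 2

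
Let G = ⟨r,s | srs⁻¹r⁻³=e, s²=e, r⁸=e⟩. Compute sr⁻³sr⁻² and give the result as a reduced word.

Multiply left to right, reducing at each step:
  s · r⁻³ = r⁷s
  (r⁷s) · s = r⁷
  (r⁷) · r⁻² = r⁵

Answer: r⁵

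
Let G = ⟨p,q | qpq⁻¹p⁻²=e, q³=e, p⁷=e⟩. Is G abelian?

p·q = pq but q·p = p²q, so p·q ≠ q·p and G is not abelian.

Answer: No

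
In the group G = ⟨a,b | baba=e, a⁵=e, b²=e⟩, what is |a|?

Compute successive powers until reaching e:
  a¹ = a, a² = a², a³ = a³, a⁴ = a⁴, a⁵ = e.
The smallest positive k with aᵏ = e is 5.

Answer: 5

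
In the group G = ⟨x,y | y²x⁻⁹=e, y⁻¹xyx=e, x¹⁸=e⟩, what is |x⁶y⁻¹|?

Compute successive powers until reaching e:
  (x⁶y⁻¹)¹ = x⁶y⁻¹, (x⁶y⁻¹)² = x⁹, (x⁶y⁻¹)³ = x⁶y, (x⁶y⁻¹)⁴ = e.
The smallest positive k with (x⁶y⁻¹)ᵏ = e is 4.

Answer: 4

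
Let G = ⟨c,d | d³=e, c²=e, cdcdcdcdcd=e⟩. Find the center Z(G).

An element z ∈ Z(G) iff z commutes with every generator.
For example e is central: e·c = c = c·e; e·d = d = d·e.
Whereas c ∉ Z(G) since c·d = cd ≠ dc = d·c.
Checking each of the 60 elements this way gives Z(G) = {e}, of order 1.

Answer: {e}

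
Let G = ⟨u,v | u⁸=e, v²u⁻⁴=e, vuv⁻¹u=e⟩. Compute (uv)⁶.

Compute successive powers of (uv), reducing at each step:
  (uv)²: (uv) · u = v;   v · v = u⁴
  (uv)³: (u⁴) · u = u⁵;   (u⁵) · v = uv⁻¹
  (uv)⁴: (uv⁻¹) · u = v⁻¹;   (v⁻¹) · v = e
  (uv)⁵: e · u = u;   u · v = uv
  (uv)⁶: (uv) · u = v;   v · v = u⁴

Answer: u⁴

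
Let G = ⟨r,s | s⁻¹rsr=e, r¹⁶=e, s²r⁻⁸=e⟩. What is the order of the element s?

Compute successive powers until reaching e:
  s¹ = s, s² = r⁸, s³ = s⁻¹, s⁴ = e.
The smallest positive k with sᵏ = e is 4.

Answer: 4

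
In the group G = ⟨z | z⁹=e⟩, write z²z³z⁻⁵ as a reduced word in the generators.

Multiply left to right, reducing at each step:
  (z²) · z³ = z⁵
  (z⁵) · z⁻⁵ = e

Answer: e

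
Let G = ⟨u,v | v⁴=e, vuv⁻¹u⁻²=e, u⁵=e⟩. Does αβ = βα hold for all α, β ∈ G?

u·v = uv but v·u = u²v, so u·v ≠ v·u and G is not abelian.

Answer: No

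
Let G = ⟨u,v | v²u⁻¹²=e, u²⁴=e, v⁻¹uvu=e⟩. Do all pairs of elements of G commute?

u·v = uv but v·u = u¹¹v⁻¹, so u·v ≠ v·u and G is not abelian.

Answer: No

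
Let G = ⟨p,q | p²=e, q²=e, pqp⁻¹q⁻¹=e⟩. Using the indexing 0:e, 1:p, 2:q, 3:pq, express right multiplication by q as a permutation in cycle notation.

(0 2)(1 3)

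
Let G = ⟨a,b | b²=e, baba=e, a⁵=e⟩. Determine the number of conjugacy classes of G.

The conjugacy classes (representative and size) are:
  [e] (size 1), [a] (size 2), [a²] (size 2), [b] (size 5).
Class equation: 1 + 2 + 2 + 5 = 10 = |G|. So G has 4 conjugacy classes.

Answer: 4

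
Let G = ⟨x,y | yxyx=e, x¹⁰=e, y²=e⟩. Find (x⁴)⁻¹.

The order of (x⁴) is 5 (smallest k with (x⁴)ᵏ = e), so (x⁴)⁻¹ = (x⁴)⁴ = x⁶.
Check: (x⁴) · (x⁶) → (x⁴) · x⁶ = e, giving e as required.

Answer: x⁶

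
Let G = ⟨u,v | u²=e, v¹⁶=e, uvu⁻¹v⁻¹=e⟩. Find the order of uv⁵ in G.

Compute successive powers until reaching e:
  (uv⁵)¹ = uv⁵, (uv⁵)² = v¹⁰, (uv⁵)³ = uv¹⁵, (uv⁵)⁴ = v⁴, (uv⁵)⁵ = uv⁹, (uv⁵)⁶ = v¹⁴, (uv⁵)⁷ = uv³, (uv⁵)⁸ = v⁸, (uv⁵)⁹ = uv¹³, (uv⁵)¹⁰ = v², (uv⁵)¹¹ = uv⁷, (uv⁵)¹² = v¹², (uv⁵)¹³ = uv, (uv⁵)¹⁴ = v⁶, (uv⁵)¹⁵ = uv¹¹, (uv⁵)¹⁶ = e.
The smallest positive k with (uv⁵)ᵏ = e is 16.

Answer: 16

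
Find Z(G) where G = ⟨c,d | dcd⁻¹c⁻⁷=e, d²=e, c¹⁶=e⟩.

An element z ∈ Z(G) iff z commutes with every generator.
For example c⁸ is central: (c⁸)·c = c⁹ = c·(c⁸); (c⁸)·d = c⁸d = d·(c⁸).
Whereas c ∉ Z(G) since c·d = cd ≠ c⁷d = d·c.
Checking each of the 32 elements this way gives Z(G) = {e, c⁸}, of order 2.

Answer: {e, c⁸}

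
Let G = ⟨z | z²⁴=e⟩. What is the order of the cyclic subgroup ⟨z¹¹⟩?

|⟨z¹¹⟩| equals the order of z¹¹. Compute successive powers until reaching e:
  (z¹¹)¹ = z¹¹, (z¹¹)² = z²², (z¹¹)³ = z⁹, (z¹¹)⁴ = z²⁰, (z¹¹)⁵ = z⁷, (z¹¹)⁶ = z¹⁸, (z¹¹)⁷ = z⁵, (z¹¹)⁸ = z¹⁶, (z¹¹)⁹ = z³, (z¹¹)¹⁰ = z¹⁴, (z¹¹)¹¹ = z, (z¹¹)¹² = z¹², (z¹¹)¹³ = z²³, (z¹¹)¹⁴ = z¹⁰, (z¹¹)¹⁵ = z²¹, (z¹¹)¹⁶ = z⁸, (z¹¹)¹⁷ = z¹⁹, (z¹¹)¹⁸ = z⁶, (z¹¹)¹⁹ = z¹⁷, (z¹¹)²⁰ = z⁴, (z¹¹)²¹ = z¹⁵, (z¹¹)²² = z², (z¹¹)²³ = z¹³, (z¹¹)²⁴ = e.
The smallest positive k with (z¹¹)ᵏ = e is 24, so |⟨z¹¹⟩| = 24.

Answer: 24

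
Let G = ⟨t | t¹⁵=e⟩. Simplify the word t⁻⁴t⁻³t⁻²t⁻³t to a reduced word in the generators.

Multiply left to right, reducing at each step:
  (t¹¹) · t⁻³ = t⁸
  (t⁸) · t⁻² = t⁶
  (t⁶) · t⁻³ = t³
  (t³) · t = t⁴

Answer: t⁴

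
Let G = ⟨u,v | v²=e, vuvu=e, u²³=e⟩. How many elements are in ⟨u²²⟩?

|⟨u²²⟩| equals the order of u²². Compute successive powers until reaching e:
  (u²²)¹ = u²², (u²²)² = u²¹, (u²²)³ = u²⁰, (u²²)⁴ = u¹⁹, (u²²)⁵ = u¹⁸, (u²²)⁶ = u¹⁷, (u²²)⁷ = u¹⁶, (u²²)⁸ = u¹⁵, (u²²)⁹ = u¹⁴, (u²²)¹⁰ = u¹³, (u²²)¹¹ = u¹², (u²²)¹² = u¹¹, (u²²)¹³ = u¹⁰, (u²²)¹⁴ = u⁹, (u²²)¹⁵ = u⁸, (u²²)¹⁶ = u⁷, (u²²)¹⁷ = u⁶, (u²²)¹⁸ = u⁵, (u²²)¹⁹ = u⁴, (u²²)²⁰ = u³, (u²²)²¹ = u², (u²²)²² = u, (u²²)²³ = e.
The smallest positive k with (u²²)ᵏ = e is 23, so |⟨u²²⟩| = 23.

Answer: 23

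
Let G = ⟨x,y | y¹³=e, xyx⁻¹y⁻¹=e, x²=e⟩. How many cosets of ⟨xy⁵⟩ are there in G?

First find ord(xy⁵) by computing successive powers:
  (xy⁵)¹ = xy⁵, (xy⁵)² = y¹⁰, (xy⁵)³ = xy², (xy⁵)⁴ = y⁷, (xy⁵)⁵ = xy¹², (xy⁵)⁶ = y⁴, (xy⁵)⁷ = xy⁹, (xy⁵)⁸ = y, (xy⁵)⁹ = xy⁶, (xy⁵)¹⁰ = y¹¹, (xy⁵)¹¹ = xy³, (xy⁵)¹² = y⁸, (xy⁵)¹³ = x, (xy⁵)¹⁴ = y⁵, (xy⁵)¹⁵ = xy¹⁰, (xy⁵)¹⁶ = y², (xy⁵)¹⁷ = xy⁷, (xy⁵)¹⁸ = y¹², (xy⁵)¹⁹ = xy⁴, (xy⁵)²⁰ = y⁹, (xy⁵)²¹ = xy, (xy⁵)²² = y⁶, (xy⁵)²³ = xy¹¹, (xy⁵)²⁴ = y³, (xy⁵)²⁵ = xy⁸, (xy⁵)²⁶ = e.
So |⟨xy⁵⟩| = ord(xy⁵) = 26. With |G| = 26, by Lagrange [G : ⟨xy⁵⟩] = 26/26 = 1.

Answer: 1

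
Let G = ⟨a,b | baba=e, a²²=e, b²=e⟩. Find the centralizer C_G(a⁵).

⟨a⁵⟩ ⊆ C_G(a⁵) since powers of a⁵ commute with a⁵; so |C_G(a⁵)| ≥ |⟨a⁵⟩| = 22.
By orbit–stabilizer, |C_G(a⁵)| = |G| / |conj. class of a⁵| = 44 / 2 = 22.
The 22 elements commuting with a⁵ are {e, a, a², a³, a⁴, a⁵, a⁶, a⁷, a⁸, a⁹, a¹⁰, a¹¹, a¹², a¹³, a¹⁴, a¹⁵, a¹⁶, a¹⁷, a¹⁸, a¹⁹, a²⁰, a²¹}.

Answer: {e, a, a², a³, a⁴, a⁵, a⁶, a⁷, a⁸, a⁹, a¹⁰, a¹¹, a¹², a¹³, a¹⁴, a¹⁵, a¹⁶, a¹⁷, a¹⁸, a¹⁹, a²⁰, a²¹}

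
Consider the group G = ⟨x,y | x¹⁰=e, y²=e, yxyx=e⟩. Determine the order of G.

Enumerate words in the generators, reducing via the relations: the distinct elements are
  {e, x, y, xy, x², x³, x⁴, x⁵, x⁶, x⁷, x⁸, x⁹, x²y, x³y, x⁴y, x⁵y, x⁶y, x⁷y, x⁸y, x⁹y}.
No further products give new elements, so |G| = 20.

Answer: 20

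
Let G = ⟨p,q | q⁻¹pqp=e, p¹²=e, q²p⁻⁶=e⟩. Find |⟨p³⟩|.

|⟨p³⟩| equals the order of p³. Compute successive powers until reaching e:
  (p³)¹ = p³, (p³)² = p⁶, (p³)³ = p⁹, (p³)⁴ = e.
The smallest positive k with (p³)ᵏ = e is 4, so |⟨p³⟩| = 4.

Answer: 4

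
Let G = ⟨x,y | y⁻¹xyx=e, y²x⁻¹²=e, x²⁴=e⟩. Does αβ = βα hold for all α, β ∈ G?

x·y = xy but y·x = x¹¹y⁻¹, so x·y ≠ y·x and G is not abelian.

Answer: No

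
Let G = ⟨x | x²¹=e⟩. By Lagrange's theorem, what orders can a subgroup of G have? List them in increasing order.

|G| = 21 = 3 · 7. By Lagrange's theorem the order of any subgroup divides 21; the divisors of 21 are 1, 3, 7, 21.

Answer: 1, 3, 7, 21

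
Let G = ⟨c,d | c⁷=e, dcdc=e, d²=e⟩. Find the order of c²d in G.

Compute successive powers until reaching e:
  (c²d)¹ = c²d, (c²d)² = e.
The smallest positive k with (c²d)ᵏ = e is 2.

Answer: 2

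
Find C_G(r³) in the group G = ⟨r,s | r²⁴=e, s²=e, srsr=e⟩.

⟨r³⟩ ⊆ C_G(r³) since powers of r³ commute with r³; so |C_G(r³)| ≥ |⟨r³⟩| = 8.
By orbit–stabilizer, |C_G(r³)| = |G| / |conj. class of r³| = 48 / 2 = 24.
The 24 elements commuting with r³ are {e, r, r², r³, r⁴, r⁵, r⁶, r⁷, r⁸, r⁹, r¹⁰, r¹¹, r¹², r¹³, r¹⁴, r¹⁵, r¹⁶, r¹⁷, r¹⁸, r¹⁹, r²⁰, r²¹, r²², r²³}.

Answer: {e, r, r², r³, r⁴, r⁵, r⁶, r⁷, r⁸, r⁹, r¹⁰, r¹¹, r¹², r¹³, r¹⁴, r¹⁵, r¹⁶, r¹⁷, r¹⁸, r¹⁹, r²⁰, r²¹, r²², r²³}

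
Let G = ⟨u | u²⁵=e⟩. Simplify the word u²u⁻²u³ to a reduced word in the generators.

Multiply left to right, reducing at each step:
  (u²) · u⁻² = e
  e · u³ = u³

Answer: u³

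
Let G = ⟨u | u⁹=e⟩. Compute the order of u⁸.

Compute successive powers until reaching e:
  (u⁸)¹ = u⁸, (u⁸)² = u⁷, (u⁸)³ = u⁶, (u⁸)⁴ = u⁵, (u⁸)⁵ = u⁴, (u⁸)⁶ = u³, (u⁸)⁷ = u², (u⁸)⁸ = u, (u⁸)⁹ = e.
The smallest positive k with (u⁸)ᵏ = e is 9.

Answer: 9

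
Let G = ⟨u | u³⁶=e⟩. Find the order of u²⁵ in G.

Compute successive powers until reaching e:
  (u²⁵)¹ = u²⁵, (u²⁵)² = u¹⁴, (u²⁵)³ = u³, (u²⁵)⁴ = u²⁸, (u²⁵)⁵ = u¹⁷, (u²⁵)⁶ = u⁶, (u²⁵)⁷ = u³¹, (u²⁵)⁸ = u²⁰, (u²⁵)⁹ = u⁹, (u²⁵)¹⁰ = u³⁴, (u²⁵)¹¹ = u²³, (u²⁵)¹² = u¹², (u²⁵)¹³ = u, (u²⁵)¹⁴ = u²⁶, (u²⁵)¹⁵ = u¹⁵, (u²⁵)¹⁶ = u⁴, (u²⁵)¹⁷ = u²⁹, (u²⁵)¹⁸ = u¹⁸, (u²⁵)¹⁹ = u⁷, (u²⁵)²⁰ = u³², (u²⁵)²¹ = u²¹, (u²⁵)²² = u¹⁰, (u²⁵)²³ = u³⁵, (u²⁵)²⁴ = u²⁴, (u²⁵)²⁵ = u¹³, (u²⁵)²⁶ = u², (u²⁵)²⁷ = u²⁷, (u²⁵)²⁸ = u¹⁶, (u²⁵)²⁹ = u⁵, (u²⁵)³⁰ = u³⁰, (u²⁵)³¹ = u¹⁹, (u²⁵)³² = u⁸, (u²⁵)³³ = u³³, (u²⁵)³⁴ = u²², (u²⁵)³⁵ = u¹¹, (u²⁵)³⁶ = e.
The smallest positive k with (u²⁵)ᵏ = e is 36.

Answer: 36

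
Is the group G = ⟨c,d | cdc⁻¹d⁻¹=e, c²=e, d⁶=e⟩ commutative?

Each pair of generators commutes: c·d = cd = d·c. Since the generators pairwise commute, every element of G commutes with every other, so G is abelian.

Answer: Yes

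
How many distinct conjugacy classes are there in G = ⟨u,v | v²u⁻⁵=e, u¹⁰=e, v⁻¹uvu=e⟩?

The conjugacy classes (representative and size) are:
  [e] (size 1), [u] (size 2), [u⁸] (size 2), [u⁷] (size 2), [u⁴] (size 2), [u⁵] (size 1), [u⁴v] (size 5), [u²v⁻¹] (size 5).
Class equation: 1 + 2 + 2 + 2 + 2 + 1 + 5 + 5 = 20 = |G|. So G has 8 conjugacy classes.

Answer: 8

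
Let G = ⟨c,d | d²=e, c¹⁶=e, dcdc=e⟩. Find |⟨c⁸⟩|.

|⟨c⁸⟩| equals the order of c⁸. Compute successive powers until reaching e:
  (c⁸)¹ = c⁸, (c⁸)² = e.
The smallest positive k with (c⁸)ᵏ = e is 2, so |⟨c⁸⟩| = 2.

Answer: 2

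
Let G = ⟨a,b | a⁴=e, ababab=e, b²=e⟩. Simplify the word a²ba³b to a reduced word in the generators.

Multiply left to right, reducing at each step:
  (a²) · b = a²b
  (a²b) · a³ = a²ba³
  (a²ba³) · b = a³ba

Answer: a³ba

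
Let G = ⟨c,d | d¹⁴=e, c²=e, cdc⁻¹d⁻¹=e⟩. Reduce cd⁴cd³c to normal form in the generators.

Multiply left to right, reducing at each step:
  c · d⁴ = cd⁴
  (cd⁴) · c = d⁴
  (d⁴) · d³ = d⁷
  (d⁷) · c = cd⁷

Answer: cd⁷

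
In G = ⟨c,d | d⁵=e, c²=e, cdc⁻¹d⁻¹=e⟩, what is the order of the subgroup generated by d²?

|⟨d²⟩| equals the order of d². Compute successive powers until reaching e:
  (d²)¹ = d², (d²)² = d⁴, (d²)³ = d, (d²)⁴ = d³, (d²)⁵ = e.
The smallest positive k with (d²)ᵏ = e is 5, so |⟨d²⟩| = 5.

Answer: 5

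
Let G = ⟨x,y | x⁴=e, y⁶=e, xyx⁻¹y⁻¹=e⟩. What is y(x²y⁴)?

Compute y · (x²y⁴) by multiplying left to right and reducing via the relations at each step:
  y · x² = x²y
  (x²y) · y⁴ = x²y⁵

Answer: x²y⁵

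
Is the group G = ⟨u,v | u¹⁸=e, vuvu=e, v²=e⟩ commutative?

u·v = uv but v·u = u¹⁷v, so u·v ≠ v·u and G is not abelian.

Answer: No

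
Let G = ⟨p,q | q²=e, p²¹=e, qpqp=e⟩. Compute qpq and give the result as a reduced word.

Multiply left to right, reducing at each step:
  q · p = p²⁰q
  (p²⁰q) · q = p²⁰

Answer: p²⁰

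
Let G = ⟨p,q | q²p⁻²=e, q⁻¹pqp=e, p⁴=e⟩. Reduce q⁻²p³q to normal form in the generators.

Multiply left to right, reducing at each step:
  (p²) · p³ = p
  p · q = pq

Answer: pq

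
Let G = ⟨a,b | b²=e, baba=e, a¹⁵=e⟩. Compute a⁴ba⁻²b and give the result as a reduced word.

Multiply left to right, reducing at each step:
  (a⁴) · b = a⁴b
  (a⁴b) · a⁻² = a⁶b
  (a⁶b) · b = a⁶

Answer: a⁶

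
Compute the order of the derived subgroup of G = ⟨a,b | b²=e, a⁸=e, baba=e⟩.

G' = [G, G] is generated by all commutators. The generator-pair commutators are: [a, b] = a².
The subgroup they normally generate is {e, a², a⁴, a⁶}, of order 4.
Check: |G/G'| = 16/4 = 4 is the order of the abelianisation.

Answer: 4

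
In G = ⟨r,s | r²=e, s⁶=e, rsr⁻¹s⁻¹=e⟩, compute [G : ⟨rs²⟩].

First find ord(rs²) by computing successive powers:
  (rs²)¹ = rs², (rs²)² = s⁴, (rs²)³ = r, (rs²)⁴ = s², (rs²)⁵ = rs⁴, (rs²)⁶ = e.
So |⟨rs²⟩| = ord(rs²) = 6. With |G| = 12, by Lagrange [G : ⟨rs²⟩] = 12/6 = 2.

Answer: 2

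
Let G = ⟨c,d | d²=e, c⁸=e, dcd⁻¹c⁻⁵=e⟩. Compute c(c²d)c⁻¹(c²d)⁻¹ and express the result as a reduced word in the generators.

[c, (c²d)] = c·(c²d)·c⁻¹·(c²d)⁻¹.
  c · (c²d) = c³d
  (c³d) · (c⁷) = c⁶d
  (c⁶d) · (c⁶d) = c⁴

Answer: c⁴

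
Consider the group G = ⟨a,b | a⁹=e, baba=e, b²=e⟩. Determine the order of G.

Enumerate words in the generators, reducing via the relations: the distinct elements are
  {a, b, e, ab, a², a³, a⁴, a⁵, a⁶, a⁷, a⁸, a²b, a³b, a⁴b, a⁵b, a⁶b, a⁷b, a⁸b}.
No further products give new elements, so |G| = 18.

Answer: 18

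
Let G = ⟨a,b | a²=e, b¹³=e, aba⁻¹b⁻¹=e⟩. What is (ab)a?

Compute (ab) · a by multiplying left to right and reducing via the relations at each step:
  (ab) · a = b

Answer: b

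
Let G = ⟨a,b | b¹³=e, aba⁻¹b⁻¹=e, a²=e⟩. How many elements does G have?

Enumerate words in the generators, reducing via the relations: the distinct elements are
  {a, b, e, ab, b², b³, b⁴, b⁵, b⁶, b⁷, b⁸, b⁹, ab², ab³, ab⁴, ab⁵, ab⁶, ab⁷, ab⁸, ab⁹, b¹², b¹¹, b¹⁰, ab¹², ab¹¹, ab¹⁰}.
No further products give new elements, so |G| = 26.

Answer: 26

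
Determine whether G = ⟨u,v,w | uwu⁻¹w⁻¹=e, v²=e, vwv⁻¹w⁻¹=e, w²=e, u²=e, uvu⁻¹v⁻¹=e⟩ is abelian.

Each pair of generators commutes: u·v = uv = v·u; u·w = uw = w·u; v·w = vw = w·v. Since the generators pairwise commute, every element of G commutes with every other, so G is abelian.

Answer: Yes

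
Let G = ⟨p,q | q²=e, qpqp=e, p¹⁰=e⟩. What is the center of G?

An element z ∈ Z(G) iff z commutes with every generator.
For example p⁵ is central: (p⁵)·p = p⁶ = p·(p⁵); (p⁵)·q = p⁵q = q·(p⁵).
Whereas p ∉ Z(G) since p·q = pq ≠ p⁹q = q·p.
Checking each of the 20 elements this way gives Z(G) = {e, p⁵}, of order 2.

Answer: {e, p⁵}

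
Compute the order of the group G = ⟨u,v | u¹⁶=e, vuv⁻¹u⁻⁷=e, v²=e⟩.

Enumerate words in the generators, reducing via the relations: the distinct elements are
  {e, u, v, uv, u², u³, u⁴, u⁵, u⁶, u⁷, u⁸, u⁹, u²v, u³v, u¹², u¹³, u¹¹, u¹⁰, u¹⁴, u¹⁵, u⁴v, u⁵v, u⁶v, u⁷v, u⁸v, u⁹v, u¹²v, u¹³v, u¹¹v, u¹⁰v, u¹⁴v, u¹⁵v}.
No further products give new elements, so |G| = 32.

Answer: 32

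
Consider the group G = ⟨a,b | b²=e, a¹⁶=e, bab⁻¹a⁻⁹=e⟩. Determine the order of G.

Enumerate words in the generators, reducing via the relations: the distinct elements are
  {a, b, e, ab, a², a³, a⁴, a⁵, a⁶, a⁷, a⁸, a⁹, a²b, a³b, a¹², a¹³, a¹¹, a¹⁰, a¹⁴, a¹⁵, a⁴b, a⁵b, a⁶b, a⁷b, a⁸b, a⁹b, a¹²b, a¹³b, a¹¹b, a¹⁰b, a¹⁴b, a¹⁵b}.
No further products give new elements, so |G| = 32.

Answer: 32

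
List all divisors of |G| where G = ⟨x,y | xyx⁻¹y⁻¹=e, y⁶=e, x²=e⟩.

|G| = 12 = 2² · 3. By Lagrange's theorem the order of any subgroup divides 12; the divisors of 12 are 1, 2, 3, 4, 6, 12.

Answer: 1, 2, 3, 4, 6, 12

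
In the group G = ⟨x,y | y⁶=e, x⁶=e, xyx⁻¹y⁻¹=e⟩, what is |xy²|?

Compute successive powers until reaching e:
  (xy²)¹ = xy², (xy²)² = x²y⁴, (xy²)³ = x³, (xy²)⁴ = x⁴y², (xy²)⁵ = x⁵y⁴, (xy²)⁶ = e.
The smallest positive k with (xy²)ᵏ = e is 6.

Answer: 6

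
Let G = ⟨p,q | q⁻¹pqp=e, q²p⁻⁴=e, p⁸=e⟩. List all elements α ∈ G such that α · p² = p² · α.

⟨p²⟩ ⊆ C_G(p²) since powers of p² commute with p²; so |C_G(p²)| ≥ |⟨p²⟩| = 4.
By orbit–stabilizer, |C_G(p²)| = |G| / |conj. class of p²| = 16 / 2 = 8.
The 8 elements commuting with p² are {e, p, p², p³, p⁴, p⁵, p⁶, p⁷}.

Answer: {e, p, p², p³, p⁴, p⁵, p⁶, p⁷}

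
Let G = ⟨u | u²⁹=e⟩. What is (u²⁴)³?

Compute successive powers of (u²⁴), reducing at each step:
  (u²⁴)²: (u²⁴) · u²⁴ = u¹⁹
  (u²⁴)³: (u¹⁹) · u²⁴ = u¹⁴

Answer: u¹⁴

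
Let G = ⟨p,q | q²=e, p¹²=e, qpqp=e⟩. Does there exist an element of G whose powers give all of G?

Every cyclic group is abelian. But p·q = pq while q·p = p¹¹q, so p·q ≠ q·p and G is not abelian. Hence G is not cyclic.

Answer: No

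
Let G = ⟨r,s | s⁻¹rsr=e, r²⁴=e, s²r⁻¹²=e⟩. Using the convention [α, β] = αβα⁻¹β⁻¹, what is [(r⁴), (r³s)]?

[(r⁴), (r³s)] = (r⁴)·(r³s)·(r⁴)⁻¹·(r³s)⁻¹.
  (r⁴) · (r³s) = r⁷s
  (r⁷s) · (r²⁰) = r¹¹s
  (r¹¹s) · (r³s⁻¹) = r⁸

Answer: r⁸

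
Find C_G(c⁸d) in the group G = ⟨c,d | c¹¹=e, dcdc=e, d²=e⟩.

⟨c⁸d⟩ ⊆ C_G(c⁸d) since powers of c⁸d commute with c⁸d; so |C_G(c⁸d)| ≥ |⟨c⁸d⟩| = 2.
By orbit–stabilizer, |C_G(c⁸d)| = |G| / |conj. class of c⁸d| = 22 / 11 = 2.
The 2 elements commuting with c⁸d are {e, c⁸d}.

Answer: {e, c⁸d}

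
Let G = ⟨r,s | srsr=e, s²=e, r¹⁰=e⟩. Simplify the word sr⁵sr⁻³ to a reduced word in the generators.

Multiply left to right, reducing at each step:
  s · r⁵ = r⁵s
  (r⁵s) · s = r⁵
  (r⁵) · r⁻³ = r²

Answer: r²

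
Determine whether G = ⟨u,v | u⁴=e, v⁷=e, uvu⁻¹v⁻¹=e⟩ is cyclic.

|G| = 28. The element uv has order 28 (its powers give 28 distinct elements), so ⟨uv⟩ = G and G is cyclic.

Answer: Yes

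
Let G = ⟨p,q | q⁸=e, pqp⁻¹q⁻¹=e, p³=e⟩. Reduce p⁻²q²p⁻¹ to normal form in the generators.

Multiply left to right, reducing at each step:
  p · q² = pq²
  (pq²) · p⁻¹ = q²

Answer: q²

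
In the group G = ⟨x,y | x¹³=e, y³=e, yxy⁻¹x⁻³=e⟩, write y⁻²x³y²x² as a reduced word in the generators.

Multiply left to right, reducing at each step:
  y · x³ = x⁹y
  (x⁹y) · y² = x⁹
  (x⁹) · x² = x¹¹

Answer: x¹¹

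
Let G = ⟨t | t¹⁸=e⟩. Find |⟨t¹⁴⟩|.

|⟨t¹⁴⟩| equals the order of t¹⁴. Compute successive powers until reaching e:
  (t¹⁴)¹ = t¹⁴, (t¹⁴)² = t¹⁰, (t¹⁴)³ = t⁶, (t¹⁴)⁴ = t², (t¹⁴)⁵ = t¹⁶, (t¹⁴)⁶ = t¹², (t¹⁴)⁷ = t⁸, (t¹⁴)⁸ = t⁴, (t¹⁴)⁹ = e.
The smallest positive k with (t¹⁴)ᵏ = e is 9, so |⟨t¹⁴⟩| = 9.

Answer: 9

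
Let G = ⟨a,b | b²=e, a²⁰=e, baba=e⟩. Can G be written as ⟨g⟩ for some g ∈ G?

Every cyclic group is abelian. But a·b = ab while b·a = a¹⁹b, so a·b ≠ b·a and G is not abelian. Hence G is not cyclic.

Answer: No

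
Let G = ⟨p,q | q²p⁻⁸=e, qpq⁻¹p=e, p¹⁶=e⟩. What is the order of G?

Enumerate words in the generators, reducing via the relations: the distinct elements are
  {e, p, q, pq, p², p³, p⁴, p⁵, p⁶, p⁷, p⁸, p⁹, p²q, p³q, p¹², p¹³, p¹¹, p¹⁰, p¹⁴, p¹⁵, p⁴q, p⁵q, p⁶q, p⁷q, q⁻¹, pq⁻¹, p²q⁻¹, p³q⁻¹, p⁴q⁻¹, p⁵q⁻¹, p⁶q⁻¹, p⁷q⁻¹}.
No further products give new elements, so |G| = 32.

Answer: 32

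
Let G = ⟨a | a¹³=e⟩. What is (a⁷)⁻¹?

The order of (a⁷) is 13 (smallest k with (a⁷)ᵏ = e), so (a⁷)⁻¹ = (a⁷)¹² = a⁶.
Check: (a⁷) · (a⁶) → (a⁷) · a⁶ = e, giving e as required.

Answer: a⁶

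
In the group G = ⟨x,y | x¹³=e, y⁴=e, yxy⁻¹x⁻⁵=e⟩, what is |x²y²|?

Compute successive powers until reaching e:
  (x²y²)¹ = x²y², (x²y²)² = e.
The smallest positive k with (x²y²)ᵏ = e is 2.

Answer: 2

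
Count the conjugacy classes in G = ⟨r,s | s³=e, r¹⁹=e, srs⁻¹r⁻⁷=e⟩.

The conjugacy classes (representative and size) are:
  [e] (size 1), [r¹¹] (size 3), [r¹⁴] (size 3), [r⁶] (size 3), [r¹⁷] (size 3), [r¹²] (size 3), [r¹⁰] (size 3), [r²s] (size 19), [r¹⁸s²] (size 19).
Class equation: 1 + 3 + 3 + 3 + 3 + 3 + 3 + 19 + 19 = 57 = |G|. So G has 9 conjugacy classes.

Answer: 9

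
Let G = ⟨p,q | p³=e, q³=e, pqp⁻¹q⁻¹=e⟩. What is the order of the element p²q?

Compute successive powers until reaching e:
  (p²q)¹ = p²q, (p²q)² = pq², (p²q)³ = e.
The smallest positive k with (p²q)ᵏ = e is 3.

Answer: 3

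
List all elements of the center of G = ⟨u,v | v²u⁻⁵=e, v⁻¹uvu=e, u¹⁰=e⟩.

An element z ∈ Z(G) iff z commutes with every generator.
For example u⁵ is central: (u⁵)·u = u⁶ = u·(u⁵); (u⁵)·v = v⁻¹ = v·(u⁵).
Whereas u ∉ Z(G) since u·v = uv ≠ u⁴v⁻¹ = v·u.
Checking each of the 20 elements this way gives Z(G) = {e, u⁵}, of order 2.

Answer: {e, u⁵}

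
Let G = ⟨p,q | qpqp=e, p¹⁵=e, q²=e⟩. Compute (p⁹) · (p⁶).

Compute (p⁹) · (p⁶) by multiplying left to right and reducing via the relations at each step:
  (p⁹) · p⁶ = e

Answer: e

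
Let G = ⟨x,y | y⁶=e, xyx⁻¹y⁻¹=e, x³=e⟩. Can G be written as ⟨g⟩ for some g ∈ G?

|G| = 18, but the maximum element order in G is 6 < 18. No single element generates all of G, so G is not cyclic.

Answer: No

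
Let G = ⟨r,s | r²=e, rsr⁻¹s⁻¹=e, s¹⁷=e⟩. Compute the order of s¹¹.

Compute successive powers until reaching e:
  (s¹¹)¹ = s¹¹, (s¹¹)² = s⁵, (s¹¹)³ = s¹⁶, (s¹¹)⁴ = s¹⁰, (s¹¹)⁵ = s⁴, (s¹¹)⁶ = s¹⁵, (s¹¹)⁷ = s⁹, (s¹¹)⁸ = s³, (s¹¹)⁹ = s¹⁴, (s¹¹)¹⁰ = s⁸, (s¹¹)¹¹ = s², (s¹¹)¹² = s¹³, (s¹¹)¹³ = s⁷, (s¹¹)¹⁴ = s, (s¹¹)¹⁵ = s¹², (s¹¹)¹⁶ = s⁶, (s¹¹)¹⁷ = e.
The smallest positive k with (s¹¹)ᵏ = e is 17.

Answer: 17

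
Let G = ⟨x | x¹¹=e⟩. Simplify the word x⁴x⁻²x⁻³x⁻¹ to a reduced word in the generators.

Multiply left to right, reducing at each step:
  (x⁴) · x⁻² = x²
  (x²) · x⁻³ = x¹⁰
  (x¹⁰) · x⁻¹ = x⁹

Answer: x⁹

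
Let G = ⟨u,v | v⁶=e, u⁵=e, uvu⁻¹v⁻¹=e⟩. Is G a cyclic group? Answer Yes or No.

|G| = 30. The element uv has order 30 (its powers give 30 distinct elements), so ⟨uv⟩ = G and G is cyclic.

Answer: Yes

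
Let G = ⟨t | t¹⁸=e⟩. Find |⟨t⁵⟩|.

|⟨t⁵⟩| equals the order of t⁵. Compute successive powers until reaching e:
  (t⁵)¹ = t⁵, (t⁵)² = t¹⁰, (t⁵)³ = t¹⁵, (t⁵)⁴ = t², (t⁵)⁵ = t⁷, (t⁵)⁶ = t¹², (t⁵)⁷ = t¹⁷, (t⁵)⁸ = t⁴, (t⁵)⁹ = t⁹, (t⁵)¹⁰ = t¹⁴, (t⁵)¹¹ = t, (t⁵)¹² = t⁶, (t⁵)¹³ = t¹¹, (t⁵)¹⁴ = t¹⁶, (t⁵)¹⁵ = t³, (t⁵)¹⁶ = t⁸, (t⁵)¹⁷ = t¹³, (t⁵)¹⁸ = e.
The smallest positive k with (t⁵)ᵏ = e is 18, so |⟨t⁵⟩| = 18.

Answer: 18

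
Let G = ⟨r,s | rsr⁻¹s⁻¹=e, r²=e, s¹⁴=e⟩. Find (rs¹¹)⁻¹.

The order of (rs¹¹) is 14 (smallest k with (rs¹¹)ᵏ = e), so (rs¹¹)⁻¹ = (rs¹¹)¹³ = rs³.
Check: (rs¹¹) · (rs³) → (rs¹¹) · r = s¹¹;   (s¹¹) · s³ = e, giving e as required.

Answer: rs³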